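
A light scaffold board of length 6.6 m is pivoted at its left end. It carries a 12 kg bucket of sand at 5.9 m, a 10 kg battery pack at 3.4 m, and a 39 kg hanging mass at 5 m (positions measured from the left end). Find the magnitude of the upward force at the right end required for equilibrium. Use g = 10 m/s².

F ≈ 454 N

Taking torques about the left end:
Bucket of sand: 12 × 10 = 120 N down at 5.9 m → arm 5.9 m, τ = 120 × 5.9 = 708 N·m clockwise.
Battery pack: 10 × 10 = 100 N down at 3.4 m → arm 3.4 m, τ = 100 × 3.4 = 340 N·m clockwise.
Hanging mass: 39 × 10 = 390 N down at 5 m → arm 5 m, τ = 390 × 5 = 1950 N·m clockwise.
Net moment of the loads = 2998 N·m clockwise.
The upward force F acts at the right end, arm 6.6 m, giving F × 6.6 counterclockwise.
Balancing moments: F × 6.6 = 2998, giving F = 2998 / 6.6 = 454 N.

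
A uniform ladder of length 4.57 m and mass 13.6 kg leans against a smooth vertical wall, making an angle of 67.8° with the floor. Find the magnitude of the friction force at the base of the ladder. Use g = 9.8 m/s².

f ≈ 27.2 N

Sum moments about the foot of the ladder (the floor normal and friction both act there and drop out).
Ladder weight 13.6×9.8 = 133.3 N acts at 2.285 m along the ladder; its horizontal arm is 2.285·cos67.8° = 0.8634 m → τ = 115.1 N·m clockwise.
Wall normal N acts horizontally at the top; its moment arm is the height L sinθ = 4.57·sin67.8° = 4.231 m, counterclockwise.
Στ = 0 ⇒ N × 4.231 = 115.1 ⇒ N = 27.2 N.
ΣFx = 0: friction at the foot balances the wall's push, so f = N_wall = 27.2 N.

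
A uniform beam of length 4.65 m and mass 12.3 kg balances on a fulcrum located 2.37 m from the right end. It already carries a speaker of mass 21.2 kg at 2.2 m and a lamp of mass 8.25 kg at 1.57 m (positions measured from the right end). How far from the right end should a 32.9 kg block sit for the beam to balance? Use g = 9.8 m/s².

Choose the fulcrum (at 2.37 m from the right end) as the axis so the support reaction has zero arm there.
Beam weight: 12.3 × 9.8 = 120.5 N down at 2.325 m → arm 0.045 m, τ = 120.5 × 0.045 = 5.422 N·m clockwise.
Speaker: 21.2 × 9.8 = 207.8 N down at 2.2 m → arm 0.17 m, τ = 207.8 × 0.17 = 35.33 N·m clockwise.
Lamp: 8.25 × 9.8 = 80.85 N down at 1.57 m → arm 0.8 m, τ = 80.85 × 0.8 = 64.68 N·m clockwise.
Net moment of existing loads = 105.4 N·m clockwise.
The block weighs 32.9 × 9.8 = 322.4 N and must supply an equal counterclockwise moment, so its lever arm about the fulcrum is 105.4 / 322.4 = 0.327 m.
That puts it at 2.37 + 0.327 = 2.7 m from the right end.

x ≈ 2.7 m from the right end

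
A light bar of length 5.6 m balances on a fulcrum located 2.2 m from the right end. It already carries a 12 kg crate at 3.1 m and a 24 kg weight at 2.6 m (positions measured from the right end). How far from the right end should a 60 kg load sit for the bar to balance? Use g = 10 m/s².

Take moments about the fulcrum (at 2.2 m from the right end).
Crate: 12 × 10 = 120 N down at 3.1 m → arm 0.9 m, τ = 120 × 0.9 = 108 N·m counterclockwise.
Weight: 24 × 10 = 240 N down at 2.6 m → arm 0.4 m, τ = 240 × 0.4 = 96 N·m counterclockwise.
Net moment of existing loads = 204 N·m counterclockwise.
The load weighs 60 × 10 = 600 N and must supply an equal clockwise moment, so its lever arm about the fulcrum is 204 / 600 = 0.34 m.
That puts it at 2.2 − 0.34 = 1.86 m from the right end.

x ≈ 1.86 m from the right end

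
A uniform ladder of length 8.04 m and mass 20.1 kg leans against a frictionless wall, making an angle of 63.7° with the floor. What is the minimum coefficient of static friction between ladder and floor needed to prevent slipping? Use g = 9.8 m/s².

μ_min ≈ 0.247

Taking torques about the foot of the ladder:
Ladder weight 20.1×9.8 = 197 N acts at 4.02 m along the ladder; its horizontal arm is 4.02·cos63.7° = 1.781 m → τ = 350.9 N·m clockwise.
Wall normal N acts horizontally at the top; its moment arm is the height L sinθ = 8.04·sin63.7° = 7.208 m, counterclockwise.
Setting net torque to zero: N × 7.208 = 350.9 → N = 48.68 N.
ΣFx = 0 ⇒ f = N_wall = 48.68 N. ΣFy = 0 ⇒ N_floor = 197 N.
μ_min = f / N_floor = 48.68 / 197 = 0.247.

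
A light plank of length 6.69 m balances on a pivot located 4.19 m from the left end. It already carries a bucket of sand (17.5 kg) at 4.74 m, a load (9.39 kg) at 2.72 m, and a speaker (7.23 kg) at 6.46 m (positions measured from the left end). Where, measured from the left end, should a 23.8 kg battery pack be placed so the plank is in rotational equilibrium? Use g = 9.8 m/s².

Choose the pivot (at 4.19 m from the left end) as the axis so the support reaction has zero arm there.
Bucket of sand: 17.5 × 9.8 = 171.5 N down at 4.74 m → arm 0.55 m, τ = 171.5 × 0.55 = 94.33 N·m clockwise.
Load: 9.39 × 9.8 = 92.02 N down at 2.72 m → arm 1.47 m, τ = 92.02 × 1.47 = 135.3 N·m counterclockwise.
Speaker: 7.23 × 9.8 = 70.85 N down at 6.46 m → arm 2.27 m, τ = 70.85 × 2.27 = 160.8 N·m clockwise.
Net moment of existing loads = 119.8 N·m clockwise.
The battery pack weighs 23.8 × 9.8 = 233.2 N and must supply an equal counterclockwise moment, so its lever arm about the pivot is 119.8 / 233.2 = 0.514 m.
That puts it at 4.19 − 0.514 = 3.68 m from the left end.

x ≈ 3.68 m from the left end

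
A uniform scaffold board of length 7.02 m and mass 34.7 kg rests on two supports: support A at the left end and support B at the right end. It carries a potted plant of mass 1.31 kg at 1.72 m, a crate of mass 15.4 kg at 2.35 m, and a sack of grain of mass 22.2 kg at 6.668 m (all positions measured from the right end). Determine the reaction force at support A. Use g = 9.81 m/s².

R_A ≈ 431 N

Take moments about support B.
Beam weight: 34.7 × 9.81 = 340.4 N down at 3.51 m → arm 3.51 m, τ = 340.4 × 3.51 = 1195 N·m counterclockwise.
Potted plant: 1.31 × 9.81 = 12.85 N down at 1.72 m → arm 1.72 m, τ = 12.85 × 1.72 = 22.1 N·m counterclockwise.
Crate: 15.4 × 9.81 = 151.1 N down at 2.35 m → arm 2.35 m, τ = 151.1 × 2.35 = 355.1 N·m counterclockwise.
Sack of grain: 22.2 × 9.81 = 217.8 N down at 6.668 m → arm 6.668 m, τ = 217.8 × 6.668 = 1452 N·m counterclockwise.
Net load moment about support B = 3024 N·m counterclockwise.
Reaction R at support A is upward at 7.02 m, arm 7.02 m → moment R × 7.02 clockwise.
Setting net torque to zero: R × 7.02 = 3024 → R = 431 N.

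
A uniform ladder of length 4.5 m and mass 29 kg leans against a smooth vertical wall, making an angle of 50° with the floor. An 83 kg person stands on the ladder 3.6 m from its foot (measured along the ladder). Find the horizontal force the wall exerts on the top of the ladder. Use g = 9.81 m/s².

N_wall ≈ 666 N

Taking torques about the foot of the ladder:
Ladder weight 29×9.81 = 284.5 N acts at 2.25 m along the ladder; its horizontal arm is 2.25·cos50° = 1.446 m → τ = 411.4 N·m clockwise.
Person: 83×9.81 = 814.2 N at 3.6 m → arm 2.314 m → τ = 1884 N·m clockwise.
Wall normal N acts horizontally at the top; its moment arm is the height L sinθ = 4.5·sin50° = 3.447 m, counterclockwise.
Setting net torque to zero: N × 3.447 = 2295 → N = 666 N.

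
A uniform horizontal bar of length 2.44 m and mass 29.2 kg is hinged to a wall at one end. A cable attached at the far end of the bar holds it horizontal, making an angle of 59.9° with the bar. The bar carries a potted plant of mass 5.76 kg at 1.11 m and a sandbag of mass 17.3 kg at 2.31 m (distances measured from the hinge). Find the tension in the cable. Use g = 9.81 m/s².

T ≈ 381 N

Take moments about the hinge.
Beam weight: 29.2 × 9.81 = 286.5 N down at 1.22 m → arm 1.22 m, τ = 286.5 × 1.22 = 349.5 N·m clockwise.
Potted plant: 5.76 × 9.81 = 56.51 N down at 1.11 m → arm 1.11 m, τ = 56.51 × 1.11 = 62.73 N·m clockwise.
Sandbag: 17.3 × 9.81 = 169.7 N down at 2.31 m → arm 2.31 m, τ = 169.7 × 2.31 = 392 N·m clockwise.
Total clockwise load moment = 804.2 N·m.
The cable tension T acts at 2.44 m; only its component perpendicular to the bar, T sinθ, produces torque. sin 59.9° = 0.8652.
Setting net torque to zero: T × 2.44 × 0.8652 = 804.2 → T = 804.2 / 2.111 = 381 N.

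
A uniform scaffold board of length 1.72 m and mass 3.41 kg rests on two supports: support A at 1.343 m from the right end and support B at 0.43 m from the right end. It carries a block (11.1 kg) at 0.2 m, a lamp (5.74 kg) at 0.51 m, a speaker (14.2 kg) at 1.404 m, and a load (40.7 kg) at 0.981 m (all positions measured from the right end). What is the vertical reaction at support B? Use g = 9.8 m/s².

About support A:
Beam weight: 3.41 × 9.8 = 33.42 N down at 0.86 m → arm 0.483 m, τ = 33.42 × 0.483 = 16.14 N·m clockwise.
Block: 11.1 × 9.8 = 108.8 N down at 0.2 m → arm 1.143 m, τ = 108.8 × 1.143 = 124.4 N·m clockwise.
Lamp: 5.74 × 9.8 = 56.25 N down at 0.51 m → arm 0.833 m, τ = 56.25 × 0.833 = 46.86 N·m clockwise.
Speaker: 14.2 × 9.8 = 139.2 N down at 1.404 m → arm 0.061 m, τ = 139.2 × 0.061 = 8.491 N·m counterclockwise.
Load: 40.7 × 9.8 = 398.9 N down at 0.981 m → arm 0.362 m, τ = 398.9 × 0.362 = 144.4 N·m clockwise.
Net load moment about support A = 323.3 N·m clockwise.
Reaction R at support B is upward at 0.43 m, arm 0.913 m → moment R × 0.913 counterclockwise.
Setting net torque to zero: R × 0.913 = 323.3 → R = 354 N.

R_B ≈ 354 N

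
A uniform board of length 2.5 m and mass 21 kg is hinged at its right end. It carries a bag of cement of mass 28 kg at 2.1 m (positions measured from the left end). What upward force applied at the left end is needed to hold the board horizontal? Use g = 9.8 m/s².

Taking torques about the right end:
Beam weight: 21 × 9.8 = 205.8 N down at 1.25 m → arm 1.25 m, τ = 205.8 × 1.25 = 257.2 N·m counterclockwise.
Bag of cement: 28 × 9.8 = 274.4 N down at 2.1 m → arm 0.4 m, τ = 274.4 × 0.4 = 109.8 N·m counterclockwise.
Net moment of the loads = 367 N·m counterclockwise.
The upward force F acts at the left end, arm 2.5 m, giving F × 2.5 clockwise.
Balancing moments: F × 2.5 = 367, giving F = 367 / 2.5 = 147 N.

F ≈ 147 N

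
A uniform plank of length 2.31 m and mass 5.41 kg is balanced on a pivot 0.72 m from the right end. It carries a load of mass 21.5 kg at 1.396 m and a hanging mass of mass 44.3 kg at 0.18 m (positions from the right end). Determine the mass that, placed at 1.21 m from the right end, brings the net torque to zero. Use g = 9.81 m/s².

Take moments about the pivot (at 0.72 m from the right end).
Beam weight: 5.41 × 9.81 = 53.07 N down at 1.155 m → arm 0.435 m, τ = 53.07 × 0.435 = 23.09 N·m counterclockwise.
Load: 21.5 × 9.81 = 210.9 N down at 1.396 m → arm 0.676 m, τ = 210.9 × 0.676 = 142.6 N·m counterclockwise.
Hanging mass: 44.3 × 9.81 = 434.6 N down at 0.18 m → arm 0.54 m, τ = 434.6 × 0.54 = 234.7 N·m clockwise.
Net moment of known loads = 69.01 N·m clockwise.
An unknown mass m at 1.21 m has arm 0.49 m; its moment is m·g·0.49 counterclockwise.
For rotational equilibrium, m × 9.81 × 0.49 = 69.01, so m = 69.01 / (9.81 × 0.49) = 14.4 kg.

m ≈ 14.4 kg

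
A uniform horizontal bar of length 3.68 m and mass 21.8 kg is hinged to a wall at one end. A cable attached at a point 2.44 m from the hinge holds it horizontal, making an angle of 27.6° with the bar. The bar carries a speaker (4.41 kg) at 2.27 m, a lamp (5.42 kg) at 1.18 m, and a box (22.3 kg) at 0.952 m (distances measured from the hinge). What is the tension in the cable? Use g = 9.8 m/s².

Choose the hinge as the axis so the unknown hinge reaction has zero arm there.
Beam weight: 21.8 × 9.8 = 213.6 N down at 1.84 m → arm 1.84 m, τ = 213.6 × 1.84 = 393 N·m clockwise.
Speaker: 4.41 × 9.8 = 43.22 N down at 2.27 m → arm 2.27 m, τ = 43.22 × 2.27 = 98.11 N·m clockwise.
Lamp: 5.42 × 9.8 = 53.12 N down at 1.18 m → arm 1.18 m, τ = 53.12 × 1.18 = 62.68 N·m clockwise.
Box: 22.3 × 9.8 = 218.5 N down at 0.952 m → arm 0.952 m, τ = 218.5 × 0.952 = 208 N·m clockwise.
Total clockwise load moment = 761.8 N·m.
The cable tension T acts at 2.44 m; only its component perpendicular to the bar, T sinθ, produces torque. sin 27.6° = 0.4633.
Στ = 0 ⇒ T × 2.44 × 0.4633 = 761.8 ⇒ T = 761.8 / 1.13 = 674 N.

T ≈ 674 N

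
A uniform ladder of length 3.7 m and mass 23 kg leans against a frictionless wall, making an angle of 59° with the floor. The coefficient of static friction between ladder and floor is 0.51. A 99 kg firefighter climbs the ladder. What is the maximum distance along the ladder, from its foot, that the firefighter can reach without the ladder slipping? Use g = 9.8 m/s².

d ≈ 3.44 m

Sum moments about the foot of the ladder (the floor normal and friction both act there and drop out).
Ladder weight 23×9.8 = 225.4 N acts at 1.85 m along the ladder; its horizontal arm is 1.85·cos59° = 0.9528 m → τ = 214.8 N·m clockwise.
Firefighter weight 99×9.8 = 970.2 N at distance d → arm d·cos59° → τ = 970.2·d·0.515 clockwise.
Wall normal N at the top has arm L sinθ = 3.172 m counterclockwise, so Στ = 0 gives N·3.172 = 214.8 + 499.7·d.
ΣFy = 0 ⇒ N_floor = 1196 N, so the maximum friction is μ_s·N_floor = 0.51×1196 = 610 N. ΣFx = 0 ⇒ N_wall = f, so at the slipping point N = 610 N.
Substituting: 610×3.172 = 214.8 + 499.7·d ⇒ d = (1935 − 214.8) / 499.7 = 3.44 m.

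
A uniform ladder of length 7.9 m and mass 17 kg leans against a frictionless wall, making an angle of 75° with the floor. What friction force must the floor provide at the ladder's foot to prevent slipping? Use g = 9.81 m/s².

Take moments about the foot of the ladder.
Ladder weight 17×9.81 = 166.8 N acts at 3.95 m along the ladder; its horizontal arm is 3.95·cos75° = 1.022 m → τ = 170.5 N·m clockwise.
Wall normal N acts horizontally at the top; its moment arm is the height L sinθ = 7.9·sin75° = 7.631 m, counterclockwise.
Setting net torque to zero: N × 7.631 = 170.5 → N = 22.3 N.
ΣFx = 0: friction at the foot balances the wall's push, so f = N_wall = 22.3 N.

f ≈ 22.3 N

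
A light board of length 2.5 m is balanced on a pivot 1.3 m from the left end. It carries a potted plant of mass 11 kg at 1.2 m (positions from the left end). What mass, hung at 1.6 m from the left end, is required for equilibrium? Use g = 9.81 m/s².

m ≈ 3.67 kg

Sum moments about the pivot (at 1.3 m from the left end) (the support reaction has zero arm there).
Potted plant: 11 × 9.81 = 107.9 N down at 1.2 m → arm 0.1 m, τ = 107.9 × 0.1 = 10.79 N·m counterclockwise.
Net moment of known loads = 10.79 N·m counterclockwise.
An unknown mass m at 1.6 m has arm 0.3 m; its moment is m·g·0.3 clockwise.
For rotational equilibrium, m × 9.81 × 0.3 = 10.79, so m = 10.79 / (9.81 × 0.3) = 3.67 kg.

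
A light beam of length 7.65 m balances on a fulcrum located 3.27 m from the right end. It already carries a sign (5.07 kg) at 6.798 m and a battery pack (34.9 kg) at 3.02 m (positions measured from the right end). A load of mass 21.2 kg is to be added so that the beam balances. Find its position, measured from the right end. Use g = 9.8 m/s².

About the fulcrum (at 3.27 m from the right end):
Sign: 5.07 × 9.8 = 49.69 N down at 6.798 m → arm 3.528 m, τ = 49.69 × 3.528 = 175.3 N·m counterclockwise.
Battery pack: 34.9 × 9.8 = 342 N down at 3.02 m → arm 0.25 m, τ = 342 × 0.25 = 85.5 N·m clockwise.
Net moment of existing loads = 89.8 N·m counterclockwise.
The load weighs 21.2 × 9.8 = 207.8 N and must supply an equal clockwise moment, so its lever arm about the fulcrum is 89.8 / 207.8 = 0.432 m.
That puts it at 3.27 − 0.432 = 2.84 m from the right end.

x ≈ 2.84 m from the right end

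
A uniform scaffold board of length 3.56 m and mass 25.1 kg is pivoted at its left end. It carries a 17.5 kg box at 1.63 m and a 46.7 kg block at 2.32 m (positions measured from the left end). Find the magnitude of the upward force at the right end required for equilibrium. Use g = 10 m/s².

Choose the left end as the axis so the unknown pivot reaction has zero arm there.
Beam weight: 25.1 × 10 = 251 N down at 1.78 m → arm 1.78 m, τ = 251 × 1.78 = 446.8 N·m clockwise.
Box: 17.5 × 10 = 175 N down at 1.63 m → arm 1.63 m, τ = 175 × 1.63 = 285.2 N·m clockwise.
Block: 46.7 × 10 = 467 N down at 2.32 m → arm 2.32 m, τ = 467 × 2.32 = 1083 N·m clockwise.
Net moment of the loads = 1815 N·m clockwise.
The upward force F acts at the right end, arm 3.56 m, giving F × 3.56 counterclockwise.
Setting net torque to zero: F × 3.56 = 1815 → F = 1815 / 3.56 = 510 N.

F ≈ 510 N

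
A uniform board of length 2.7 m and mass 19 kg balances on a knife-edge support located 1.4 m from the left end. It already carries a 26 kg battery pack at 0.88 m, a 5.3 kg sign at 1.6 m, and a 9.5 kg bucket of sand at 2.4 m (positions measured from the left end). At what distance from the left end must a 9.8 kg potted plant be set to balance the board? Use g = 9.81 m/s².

Taking torques about the knife-edge support (at 1.4 m from the left end):
Beam weight: 19 × 9.81 = 186.4 N down at 1.35 m → arm 0.05 m, τ = 186.4 × 0.05 = 9.32 N·m counterclockwise.
Battery pack: 26 × 9.81 = 255.1 N down at 0.88 m → arm 0.52 m, τ = 255.1 × 0.52 = 132.7 N·m counterclockwise.
Sign: 5.3 × 9.81 = 51.99 N down at 1.6 m → arm 0.2 m, τ = 51.99 × 0.2 = 10.4 N·m clockwise.
Bucket of sand: 9.5 × 9.81 = 93.2 N down at 2.4 m → arm 1 m, τ = 93.2 × 1 = 93.2 N·m clockwise.
Net moment of existing loads = 38.42 N·m counterclockwise.
The potted plant weighs 9.8 × 9.81 = 96.14 N and must supply an equal clockwise moment, so its lever arm about the knife-edge support is 38.42 / 96.14 = 0.4 m.
That puts it at 1.4 + 0.4 = 1.8 m from the left end.

x ≈ 1.8 m from the left end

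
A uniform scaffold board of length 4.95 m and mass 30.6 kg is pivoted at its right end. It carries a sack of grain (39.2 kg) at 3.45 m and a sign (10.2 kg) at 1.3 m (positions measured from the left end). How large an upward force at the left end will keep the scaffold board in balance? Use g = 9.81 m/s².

Choose the right end as the axis so the unknown pivot reaction has zero arm there.
Beam weight: 30.6 × 9.81 = 300.2 N down at 2.475 m → arm 2.475 m, τ = 300.2 × 2.475 = 743 N·m counterclockwise.
Sack of grain: 39.2 × 9.81 = 384.6 N down at 3.45 m → arm 1.5 m, τ = 384.6 × 1.5 = 576.9 N·m counterclockwise.
Sign: 10.2 × 9.81 = 100.1 N down at 1.3 m → arm 3.65 m, τ = 100.1 × 3.65 = 365.4 N·m counterclockwise.
Net moment of the loads = 1685 N·m counterclockwise.
The upward force F acts at the left end, arm 4.95 m, giving F × 4.95 clockwise.
Balancing moments: F × 4.95 = 1685, giving F = 1685 / 4.95 = 340 N.

F ≈ 340 N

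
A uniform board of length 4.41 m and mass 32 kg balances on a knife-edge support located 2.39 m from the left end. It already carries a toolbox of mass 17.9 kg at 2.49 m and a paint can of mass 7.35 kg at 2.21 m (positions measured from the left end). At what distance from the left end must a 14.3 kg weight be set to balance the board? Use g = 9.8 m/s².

x ≈ 2.77 m from the left end

Taking torques about the knife-edge support (at 2.39 m from the left end):
Beam weight: 32 × 9.8 = 313.6 N down at 2.205 m → arm 0.185 m, τ = 313.6 × 0.185 = 58.02 N·m counterclockwise.
Toolbox: 17.9 × 9.8 = 175.4 N down at 2.49 m → arm 0.1 m, τ = 175.4 × 0.1 = 17.54 N·m clockwise.
Paint can: 7.35 × 9.8 = 72.03 N down at 2.21 m → arm 0.18 m, τ = 72.03 × 0.18 = 12.97 N·m counterclockwise.
Net moment of existing loads = 53.45 N·m counterclockwise.
The weight weighs 14.3 × 9.8 = 140.1 N and must supply an equal clockwise moment, so its lever arm about the knife-edge support is 53.45 / 140.1 = 0.382 m.
That puts it at 2.39 + 0.382 = 2.77 m from the left end.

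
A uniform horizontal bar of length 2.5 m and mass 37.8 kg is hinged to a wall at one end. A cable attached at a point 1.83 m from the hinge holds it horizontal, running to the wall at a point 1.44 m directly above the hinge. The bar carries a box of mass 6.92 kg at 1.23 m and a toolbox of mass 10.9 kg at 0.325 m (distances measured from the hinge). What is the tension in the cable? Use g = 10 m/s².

T ≈ 524 N

Sum moments about the hinge (the unknown hinge reaction has zero arm there).
Beam weight: 37.8 × 10 = 378 N down at 1.25 m → arm 1.25 m, τ = 378 × 1.25 = 472.5 N·m clockwise.
Box: 6.92 × 10 = 69.2 N down at 1.23 m → arm 1.23 m, τ = 69.2 × 1.23 = 85.12 N·m clockwise.
Toolbox: 10.9 × 10 = 109 N down at 0.325 m → arm 0.325 m, τ = 109 × 0.325 = 35.43 N·m clockwise.
Total clockwise load moment = 593 N·m.
The cable tension T acts at 1.83 m; only its component perpendicular to the bar, T sinθ, produces torque. sinθ = h/√(h²+d²) = 1.44/√(1.44²+1.83²) = 0.6184.
Balancing moments: T × 1.83 × 0.6184 = 593, giving T = 593 / 1.132 = 524 N.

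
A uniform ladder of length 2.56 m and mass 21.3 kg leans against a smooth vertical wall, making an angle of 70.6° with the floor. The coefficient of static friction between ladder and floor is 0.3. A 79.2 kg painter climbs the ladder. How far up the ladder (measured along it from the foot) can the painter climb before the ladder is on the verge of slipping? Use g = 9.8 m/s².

d ≈ 2.42 m

Take moments about the foot of the ladder.
Ladder weight 21.3×9.8 = 208.7 N acts at 1.28 m along the ladder; its horizontal arm is 1.28·cos70.6° = 0.4252 m → τ = 88.74 N·m clockwise.
Painter weight 79.2×9.8 = 776.2 N at distance d → arm d·cos70.6° → τ = 776.2·d·0.3322 clockwise.
Wall normal N at the top has arm L sinθ = 2.415 m counterclockwise, so Στ = 0 gives N·2.415 = 88.74 + 257.9·d.
ΣFy = 0 ⇒ N_floor = 984.9 N, so the maximum friction is μ_s·N_floor = 0.3×984.9 = 295.5 N. ΣFx = 0 ⇒ N_wall = f, so at the slipping point N = 295.5 N.
Substituting: 295.5×2.415 = 88.74 + 257.9·d ⇒ d = (713.6 − 88.74) / 257.9 = 2.42 m.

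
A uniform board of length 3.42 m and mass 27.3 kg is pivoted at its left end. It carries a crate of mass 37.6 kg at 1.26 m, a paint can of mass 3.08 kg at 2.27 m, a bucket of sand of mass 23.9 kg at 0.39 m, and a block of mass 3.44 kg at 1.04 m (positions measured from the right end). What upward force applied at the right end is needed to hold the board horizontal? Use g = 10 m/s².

Take moments about the left end.
Beam weight: 27.3 × 10 = 273 N down at 1.71 m → arm 1.71 m, τ = 273 × 1.71 = 466.8 N·m clockwise.
Crate: 37.6 × 10 = 376 N down at 1.26 m → arm 2.16 m, τ = 376 × 2.16 = 812.2 N·m clockwise.
Paint can: 3.08 × 10 = 30.8 N down at 2.27 m → arm 1.15 m, τ = 30.8 × 1.15 = 35.42 N·m clockwise.
Bucket of sand: 23.9 × 10 = 239 N down at 0.39 m → arm 3.03 m, τ = 239 × 3.03 = 724.2 N·m clockwise.
Block: 3.44 × 10 = 34.4 N down at 1.04 m → arm 2.38 m, τ = 34.4 × 2.38 = 81.87 N·m clockwise.
Net moment of the loads = 2120 N·m clockwise.
The upward force F acts at the right end, arm 3.42 m, giving F × 3.42 counterclockwise.
For rotational equilibrium, F × 3.42 = 2120, so F = 2120 / 3.42 = 620 N.

F ≈ 620 N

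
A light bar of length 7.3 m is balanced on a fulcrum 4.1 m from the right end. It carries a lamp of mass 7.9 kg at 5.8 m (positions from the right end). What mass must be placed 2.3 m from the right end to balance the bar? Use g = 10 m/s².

About the fulcrum (at 4.1 m from the right end):
Lamp: 7.9 × 10 = 79 N down at 5.8 m → arm 1.7 m, τ = 79 × 1.7 = 134.3 N·m counterclockwise.
Net moment of known loads = 134.3 N·m counterclockwise.
An unknown mass m at 2.3 m has arm 1.8 m; its moment is m·g·1.8 clockwise.
For rotational equilibrium, m × 10 × 1.8 = 134.3, so m = 134.3 / (10 × 1.8) = 7.46 kg.

m ≈ 7.46 kg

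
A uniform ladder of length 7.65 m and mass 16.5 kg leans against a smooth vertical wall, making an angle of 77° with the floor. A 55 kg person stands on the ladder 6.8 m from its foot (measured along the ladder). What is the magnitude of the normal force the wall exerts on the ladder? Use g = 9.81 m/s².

N_wall ≈ 129 N

Choose the foot of the ladder as the axis so the floor normal and friction both act there and drop out.
Ladder weight 16.5×9.81 = 161.9 N acts at 3.825 m along the ladder; its horizontal arm is 3.825·cos77° = 0.8604 m → τ = 139.3 N·m clockwise.
Person: 55×9.81 = 539.6 N at 6.8 m → arm 1.53 m → τ = 825.6 N·m clockwise.
Wall normal N acts horizontally at the top; its moment arm is the height L sinθ = 7.65·sin77° = 7.454 m, counterclockwise.
For rotational equilibrium, N × 7.454 = 964.9, so N = 129 N.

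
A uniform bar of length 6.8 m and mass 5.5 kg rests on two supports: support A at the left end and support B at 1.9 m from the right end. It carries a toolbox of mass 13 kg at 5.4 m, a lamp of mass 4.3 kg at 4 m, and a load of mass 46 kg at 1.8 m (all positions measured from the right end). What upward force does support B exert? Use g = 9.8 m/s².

R_B ≈ 558 N

About support A:
Beam weight: 5.5 × 9.8 = 53.9 N down at 3.4 m → arm 3.4 m, τ = 53.9 × 3.4 = 183.3 N·m clockwise.
Toolbox: 13 × 9.8 = 127.4 N down at 5.4 m → arm 1.4 m, τ = 127.4 × 1.4 = 178.4 N·m clockwise.
Lamp: 4.3 × 9.8 = 42.14 N down at 4 m → arm 2.8 m, τ = 42.14 × 2.8 = 118 N·m clockwise.
Load: 46 × 9.8 = 450.8 N down at 1.8 m → arm 5 m, τ = 450.8 × 5 = 2254 N·m clockwise.
Net load moment about support A = 2734 N·m clockwise.
Reaction R at support B is upward at 1.9 m, arm 4.9 m → moment R × 4.9 counterclockwise.
Setting net torque to zero: R × 4.9 = 2734 → R = 558 N.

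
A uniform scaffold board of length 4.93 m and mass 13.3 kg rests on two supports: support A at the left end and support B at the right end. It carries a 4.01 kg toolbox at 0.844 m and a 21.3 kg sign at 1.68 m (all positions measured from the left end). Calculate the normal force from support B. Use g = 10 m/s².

Take moments about support A.
Beam weight: 13.3 × 10 = 133 N down at 2.465 m → arm 2.465 m, τ = 133 × 2.465 = 327.8 N·m clockwise.
Toolbox: 4.01 × 10 = 40.1 N down at 0.844 m → arm 0.844 m, τ = 40.1 × 0.844 = 33.84 N·m clockwise.
Sign: 21.3 × 10 = 213 N down at 1.68 m → arm 1.68 m, τ = 213 × 1.68 = 357.8 N·m clockwise.
Net load moment about support A = 719.4 N·m clockwise.
Reaction R at support B is upward at 4.93 m, arm 4.93 m → moment R × 4.93 counterclockwise.
Balancing moments: R × 4.93 = 719.4, giving R = 146 N.

R_B ≈ 146 N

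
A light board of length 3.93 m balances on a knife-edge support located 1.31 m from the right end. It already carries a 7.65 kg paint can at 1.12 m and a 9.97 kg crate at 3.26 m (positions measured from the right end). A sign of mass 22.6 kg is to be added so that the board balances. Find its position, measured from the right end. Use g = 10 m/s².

x ≈ 0.514 m from the right end

Sum moments about the knife-edge support (at 1.31 m from the right end) (the support reaction has zero arm there).
Paint can: 7.65 × 10 = 76.5 N down at 1.12 m → arm 0.19 m, τ = 76.5 × 0.19 = 14.54 N·m clockwise.
Crate: 9.97 × 10 = 99.7 N down at 3.26 m → arm 1.95 m, τ = 99.7 × 1.95 = 194.4 N·m counterclockwise.
Net moment of existing loads = 179.9 N·m counterclockwise.
The sign weighs 22.6 × 10 = 226 N and must supply an equal clockwise moment, so its lever arm about the knife-edge support is 179.9 / 226 = 0.796 m.
That puts it at 1.31 − 0.796 = 0.514 m from the right end.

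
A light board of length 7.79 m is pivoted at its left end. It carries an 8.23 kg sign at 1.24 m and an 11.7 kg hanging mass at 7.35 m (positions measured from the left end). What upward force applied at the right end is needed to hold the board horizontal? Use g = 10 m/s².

F ≈ 123 N

Take moments about the left end.
Sign: 8.23 × 10 = 82.3 N down at 1.24 m → arm 1.24 m, τ = 82.3 × 1.24 = 102.1 N·m clockwise.
Hanging mass: 11.7 × 10 = 117 N down at 7.35 m → arm 7.35 m, τ = 117 × 7.35 = 859.9 N·m clockwise.
Net moment of the loads = 962 N·m clockwise.
The upward force F acts at the right end, arm 7.79 m, giving F × 7.79 counterclockwise.
Setting net torque to zero: F × 7.79 = 962 → F = 962 / 7.79 = 123 N.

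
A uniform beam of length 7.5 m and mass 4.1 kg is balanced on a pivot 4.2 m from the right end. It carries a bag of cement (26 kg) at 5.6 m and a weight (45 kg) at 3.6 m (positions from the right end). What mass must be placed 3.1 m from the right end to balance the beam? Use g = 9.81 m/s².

m ≈ 6.87 kg

Sum moments about the pivot (at 4.2 m from the right end) (the support reaction has zero arm there).
Beam weight: 4.1 × 9.81 = 40.22 N down at 3.75 m → arm 0.45 m, τ = 40.22 × 0.45 = 18.1 N·m clockwise.
Bag of cement: 26 × 9.81 = 255.1 N down at 5.6 m → arm 1.4 m, τ = 255.1 × 1.4 = 357.1 N·m counterclockwise.
Weight: 45 × 9.81 = 441.5 N down at 3.6 m → arm 0.6 m, τ = 441.5 × 0.6 = 264.9 N·m clockwise.
Net moment of known loads = 74.1 N·m counterclockwise.
An unknown mass m at 3.1 m has arm 1.1 m; its moment is m·g·1.1 clockwise.
Setting net torque to zero: m × 9.81 × 1.1 = 74.1 → m = 74.1 / (9.81 × 1.1) = 6.87 kg.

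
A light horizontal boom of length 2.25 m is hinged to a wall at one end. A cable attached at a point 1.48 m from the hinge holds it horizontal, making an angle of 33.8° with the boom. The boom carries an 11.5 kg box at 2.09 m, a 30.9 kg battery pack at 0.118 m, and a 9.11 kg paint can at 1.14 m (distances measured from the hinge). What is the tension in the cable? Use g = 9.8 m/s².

T ≈ 453 N

About the hinge:
Box: 11.5 × 9.8 = 112.7 N down at 2.09 m → arm 2.09 m, τ = 112.7 × 2.09 = 235.5 N·m clockwise.
Battery pack: 30.9 × 9.8 = 302.8 N down at 0.118 m → arm 0.118 m, τ = 302.8 × 0.118 = 35.73 N·m clockwise.
Paint can: 9.11 × 9.8 = 89.28 N down at 1.14 m → arm 1.14 m, τ = 89.28 × 1.14 = 101.8 N·m clockwise.
Total clockwise load moment = 373 N·m.
The cable tension T acts at 1.48 m; only its component perpendicular to the boom, T sinθ, produces torque. sin 33.8° = 0.5563.
Balancing moments: T × 1.48 × 0.5563 = 373, giving T = 373 / 0.8233 = 453 N.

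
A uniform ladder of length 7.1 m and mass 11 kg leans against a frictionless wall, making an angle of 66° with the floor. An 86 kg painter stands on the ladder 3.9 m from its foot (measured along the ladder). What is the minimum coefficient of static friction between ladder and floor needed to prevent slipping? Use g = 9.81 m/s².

μ_min ≈ 0.242

Sum moments about the foot of the ladder (the floor normal and friction both act there and drop out).
Ladder weight 11×9.81 = 107.9 N acts at 3.55 m along the ladder; its horizontal arm is 3.55·cos66° = 1.444 m → τ = 155.8 N·m clockwise.
Painter: 86×9.81 = 843.7 N at 3.9 m → arm 1.586 m → τ = 1338 N·m clockwise.
Wall normal N acts horizontally at the top; its moment arm is the height L sinθ = 7.1·sin66° = 6.486 m, counterclockwise.
Balancing moments: N × 6.486 = 1494, giving N = 230.3 N.
ΣFx = 0 ⇒ f = N_wall = 230.3 N. ΣFy = 0 ⇒ N_floor = 951.6 N.
μ_min = f / N_floor = 230.3 / 951.6 = 0.242.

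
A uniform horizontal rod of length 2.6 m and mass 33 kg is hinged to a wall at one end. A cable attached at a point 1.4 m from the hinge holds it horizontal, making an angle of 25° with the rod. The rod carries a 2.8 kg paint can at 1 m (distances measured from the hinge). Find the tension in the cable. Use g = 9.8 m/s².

T ≈ 757 N

Choose the hinge as the axis so the unknown hinge reaction has zero arm there.
Beam weight: 33 × 9.8 = 323.4 N down at 1.3 m → arm 1.3 m, τ = 323.4 × 1.3 = 420.4 N·m clockwise.
Paint can: 2.8 × 9.8 = 27.44 N down at 1 m → arm 1 m, τ = 27.44 × 1 = 27.44 N·m clockwise.
Total clockwise load moment = 447.8 N·m.
The cable tension T acts at 1.4 m; only its component perpendicular to the rod, T sinθ, produces torque. sin 25° = 0.4226.
Στ = 0 ⇒ T × 1.4 × 0.4226 = 447.8 ⇒ T = 447.8 / 0.5916 = 757 N.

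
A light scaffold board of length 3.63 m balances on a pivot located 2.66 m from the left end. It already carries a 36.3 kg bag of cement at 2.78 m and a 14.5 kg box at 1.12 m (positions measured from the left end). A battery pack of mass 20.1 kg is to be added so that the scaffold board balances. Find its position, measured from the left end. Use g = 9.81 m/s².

Taking torques about the pivot (at 2.66 m from the left end):
Bag of cement: 36.3 × 9.81 = 356.1 N down at 2.78 m → arm 0.12 m, τ = 356.1 × 0.12 = 42.73 N·m clockwise.
Box: 14.5 × 9.81 = 142.2 N down at 1.12 m → arm 1.54 m, τ = 142.2 × 1.54 = 219 N·m counterclockwise.
Net moment of existing loads = 176.3 N·m counterclockwise.
The battery pack weighs 20.1 × 9.81 = 197.2 N and must supply an equal clockwise moment, so its lever arm about the pivot is 176.3 / 197.2 = 0.894 m.
That puts it at 2.66 + 0.894 = 3.55 m from the left end.

x ≈ 3.55 m from the left end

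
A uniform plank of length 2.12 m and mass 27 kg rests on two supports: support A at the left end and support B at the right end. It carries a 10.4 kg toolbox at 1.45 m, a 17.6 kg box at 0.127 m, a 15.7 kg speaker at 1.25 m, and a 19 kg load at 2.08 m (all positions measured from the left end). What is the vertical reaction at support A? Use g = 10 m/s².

Choose support B as the axis so its reaction then has zero moment arm.
Beam weight: 27 × 10 = 270 N down at 1.06 m → arm 1.06 m, τ = 270 × 1.06 = 286.2 N·m counterclockwise.
Toolbox: 10.4 × 10 = 104 N down at 1.45 m → arm 0.67 m, τ = 104 × 0.67 = 69.68 N·m counterclockwise.
Box: 17.6 × 10 = 176 N down at 0.127 m → arm 1.993 m, τ = 176 × 1.993 = 350.8 N·m counterclockwise.
Speaker: 15.7 × 10 = 157 N down at 1.25 m → arm 0.87 m, τ = 157 × 0.87 = 136.6 N·m counterclockwise.
Load: 19 × 10 = 190 N down at 2.08 m → arm 0.04 m, τ = 190 × 0.04 = 7.6 N·m counterclockwise.
Net load moment about support B = 850.9 N·m counterclockwise.
Reaction R at support A is upward at 0 m, arm 2.12 m → moment R × 2.12 clockwise.
Setting net torque to zero: R × 2.12 = 850.9 → R = 401 N.

R_A ≈ 401 N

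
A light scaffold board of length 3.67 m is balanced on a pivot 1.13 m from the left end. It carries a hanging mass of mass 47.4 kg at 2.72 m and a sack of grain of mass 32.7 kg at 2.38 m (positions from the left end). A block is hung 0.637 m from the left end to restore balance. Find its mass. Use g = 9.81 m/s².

Choose the pivot (at 1.13 m from the left end) as the axis so the support reaction has zero arm there.
Hanging mass: 47.4 × 9.81 = 465 N down at 2.72 m → arm 1.59 m, τ = 465 × 1.59 = 739.4 N·m clockwise.
Sack of grain: 32.7 × 9.81 = 320.8 N down at 2.38 m → arm 1.25 m, τ = 320.8 × 1.25 = 401 N·m clockwise.
Net moment of known loads = 1140 N·m clockwise.
An unknown mass m at 0.637 m has arm 0.493 m; its moment is m·g·0.493 counterclockwise.
Setting net torque to zero: m × 9.81 × 0.493 = 1140 → m = 1140 / (9.81 × 0.493) = 236 kg.

m ≈ 236 kg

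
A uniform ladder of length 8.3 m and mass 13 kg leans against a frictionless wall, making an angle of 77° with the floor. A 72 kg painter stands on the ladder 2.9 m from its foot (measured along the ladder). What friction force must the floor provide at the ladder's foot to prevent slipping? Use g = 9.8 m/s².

Take moments about the foot of the ladder.
Ladder weight 13×9.8 = 127.4 N acts at 4.15 m along the ladder; its horizontal arm is 4.15·cos77° = 0.9335 m → τ = 118.9 N·m clockwise.
Painter: 72×9.8 = 705.6 N at 2.9 m → arm 0.6524 m → τ = 460.3 N·m clockwise.
Wall normal N acts horizontally at the top; its moment arm is the height L sinθ = 8.3·sin77° = 8.087 m, counterclockwise.
For rotational equilibrium, N × 8.087 = 579.2, so N = 71.6 N.
ΣFx = 0: friction at the foot balances the wall's push, so f = N_wall = 71.6 N.

f ≈ 71.6 N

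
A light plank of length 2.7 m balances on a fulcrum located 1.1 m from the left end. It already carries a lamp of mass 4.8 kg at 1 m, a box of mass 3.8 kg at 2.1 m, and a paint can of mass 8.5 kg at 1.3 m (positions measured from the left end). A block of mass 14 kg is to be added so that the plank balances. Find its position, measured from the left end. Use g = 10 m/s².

x ≈ 0.741 m from the left end

Choose the fulcrum (at 1.1 m from the left end) as the axis so the support reaction has zero arm there.
Lamp: 4.8 × 10 = 48 N down at 1 m → arm 0.1 m, τ = 48 × 0.1 = 4.8 N·m counterclockwise.
Box: 3.8 × 10 = 38 N down at 2.1 m → arm 1 m, τ = 38 × 1 = 38 N·m clockwise.
Paint can: 8.5 × 10 = 85 N down at 1.3 m → arm 0.2 m, τ = 85 × 0.2 = 17 N·m clockwise.
Net moment of existing loads = 50.2 N·m clockwise.
The block weighs 14 × 10 = 140 N and must supply an equal counterclockwise moment, so its lever arm about the fulcrum is 50.2 / 140 = 0.359 m.
That puts it at 1.1 − 0.359 = 0.741 m from the left end.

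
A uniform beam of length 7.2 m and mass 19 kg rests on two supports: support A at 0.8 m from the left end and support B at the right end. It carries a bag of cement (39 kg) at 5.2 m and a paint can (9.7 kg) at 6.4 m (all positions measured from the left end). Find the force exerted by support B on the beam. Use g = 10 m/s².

R_B ≈ 436 N

Take moments about support A.
Beam weight: 19 × 10 = 190 N down at 3.6 m → arm 2.8 m, τ = 190 × 2.8 = 532 N·m clockwise.
Bag of cement: 39 × 10 = 390 N down at 5.2 m → arm 4.4 m, τ = 390 × 4.4 = 1716 N·m clockwise.
Paint can: 9.7 × 10 = 97 N down at 6.4 m → arm 5.6 m, τ = 97 × 5.6 = 543.2 N·m clockwise.
Net load moment about support A = 2791 N·m clockwise.
Reaction R at support B is upward at 7.2 m, arm 6.4 m → moment R × 6.4 counterclockwise.
Balancing moments: R × 6.4 = 2791, giving R = 436 N.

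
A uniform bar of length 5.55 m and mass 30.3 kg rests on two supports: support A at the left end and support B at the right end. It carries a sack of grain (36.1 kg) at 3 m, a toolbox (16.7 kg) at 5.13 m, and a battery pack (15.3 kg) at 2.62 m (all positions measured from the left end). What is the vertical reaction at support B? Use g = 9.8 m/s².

About support A:
Beam weight: 30.3 × 9.8 = 296.9 N down at 2.775 m → arm 2.775 m, τ = 296.9 × 2.775 = 823.9 N·m clockwise.
Sack of grain: 36.1 × 9.8 = 353.8 N down at 3 m → arm 3 m, τ = 353.8 × 3 = 1061 N·m clockwise.
Toolbox: 16.7 × 9.8 = 163.7 N down at 5.13 m → arm 5.13 m, τ = 163.7 × 5.13 = 839.8 N·m clockwise.
Battery pack: 15.3 × 9.8 = 149.9 N down at 2.62 m → arm 2.62 m, τ = 149.9 × 2.62 = 392.7 N·m clockwise.
Net load moment about support A = 3117 N·m clockwise.
Reaction R at support B is upward at 5.55 m, arm 5.55 m → moment R × 5.55 counterclockwise.
Στ = 0 ⇒ R × 5.55 = 3117 ⇒ R = 562 N.

R_B ≈ 562 N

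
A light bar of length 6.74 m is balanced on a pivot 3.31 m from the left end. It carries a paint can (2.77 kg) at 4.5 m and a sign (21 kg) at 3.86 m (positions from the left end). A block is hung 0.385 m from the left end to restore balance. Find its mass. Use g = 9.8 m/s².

m ≈ 5.08 kg

Take moments about the pivot (at 3.31 m from the left end).
Paint can: 2.77 × 9.8 = 27.15 N down at 4.5 m → arm 1.19 m, τ = 27.15 × 1.19 = 32.31 N·m clockwise.
Sign: 21 × 9.8 = 205.8 N down at 3.86 m → arm 0.55 m, τ = 205.8 × 0.55 = 113.2 N·m clockwise.
Net moment of known loads = 145.5 N·m clockwise.
An unknown mass m at 0.385 m has arm 2.925 m; its moment is m·g·2.925 counterclockwise.
For rotational equilibrium, m × 9.8 × 2.925 = 145.5, so m = 145.5 / (9.8 × 2.925) = 5.08 kg.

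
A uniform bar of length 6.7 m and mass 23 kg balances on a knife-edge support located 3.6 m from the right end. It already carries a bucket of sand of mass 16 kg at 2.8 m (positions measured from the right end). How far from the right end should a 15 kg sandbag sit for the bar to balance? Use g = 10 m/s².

Sum moments about the knife-edge support (at 3.6 m from the right end) (the support reaction has zero arm there).
Beam weight: 23 × 10 = 230 N down at 3.35 m → arm 0.25 m, τ = 230 × 0.25 = 57.5 N·m clockwise.
Bucket of sand: 16 × 10 = 160 N down at 2.8 m → arm 0.8 m, τ = 160 × 0.8 = 128 N·m clockwise.
Net moment of existing loads = 185.5 N·m clockwise.
The sandbag weighs 15 × 10 = 150 N and must supply an equal counterclockwise moment, so its lever arm about the knife-edge support is 185.5 / 150 = 1.24 m.
That puts it at 3.6 + 1.24 = 4.84 m from the right end.

x ≈ 4.84 m from the right end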